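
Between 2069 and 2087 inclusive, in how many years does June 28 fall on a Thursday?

2

Day of week of June 28 in each year:
2069: Fri, 2070: Sat, 2071: Sun, 2072: Tue, 2073: Wed, 2074: Thu ✓, 2075: Fri, 2076: Sun, 2077: Mon, 2078: Tue, 2079: Wed, 2080: Fri, 2081: Sat, 2082: Sun, 2083: Mon, 2084: Wed, 2085: Thu ✓, 2086: Fri, 2087: Sat
Thursdays: 2074, 2085.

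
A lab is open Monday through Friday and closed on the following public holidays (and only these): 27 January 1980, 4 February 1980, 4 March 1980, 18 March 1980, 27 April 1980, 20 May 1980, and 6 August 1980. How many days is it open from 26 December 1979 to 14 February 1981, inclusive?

26 December 1979 is a Wednesday.
The range spans 417 days (inclusive of both endpoints).
417 = 7 × 59 + 4, so there are 59 full weeks plus 4 extra days.
Each full week contributes 5 weekdays (Mon–Fri): 59 × 5 = 295.
The 4 extra days are Wed, Thu, Fri, Sat — 3 of them qualify.
Total: 295 + 3 = 298.
Holidays: 27 January 1980 (Sun); 4 February 1980 (Mon); 4 March 1980 (Tue); 18 March 1980 (Tue); 27 April 1980 (Sun); 20 May 1980 (Tue); 6 August 1980 (Wed).
5 of the 7 holidays fall on weekdays; the rest are weekends and were already excluded.
Business days: 298 − 5 = 293.

293 working days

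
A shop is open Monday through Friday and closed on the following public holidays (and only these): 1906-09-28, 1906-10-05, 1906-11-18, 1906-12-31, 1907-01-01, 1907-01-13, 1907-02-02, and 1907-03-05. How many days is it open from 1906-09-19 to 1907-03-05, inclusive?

1906-09-19 is a Wednesday.
That's 168 days from start to end, counting both.
168 = 7 × 24, so the span is exactly 24 full weeks.
Each full week contributes 5 weekdays (Mon–Fri): 24 × 5 = 120.
Holidays: 1906-09-28 (Fri); 1906-10-05 (Fri); 1906-11-18 (Sun); 1906-12-31 (Mon); 1907-01-01 (Tue); 1907-01-13 (Sun); 1907-02-02 (Sat); 1907-03-05 (Tue).
5 of the 8 holidays fall on weekdays; the rest are weekends and were already excluded.
Business days: 120 − 5 = 115.

115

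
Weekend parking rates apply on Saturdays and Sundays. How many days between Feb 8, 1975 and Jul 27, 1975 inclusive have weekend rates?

50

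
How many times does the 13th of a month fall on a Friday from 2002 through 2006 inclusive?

8

Friday-the-13ths by year:
2002: Sep, Dec
2003: Jun
2004: Feb, Aug
2005: May
2006: Jan, Oct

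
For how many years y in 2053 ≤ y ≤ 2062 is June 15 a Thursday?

Day of week of June 15 in each year:
2053: Sun, 2054: Mon, 2055: Tue, 2056: Thu ✓, 2057: Fri, 2058: Sat, 2059: Sun, 2060: Tue, 2061: Wed, 2062: Thu ✓
Thursdays: 2056, 2062.

2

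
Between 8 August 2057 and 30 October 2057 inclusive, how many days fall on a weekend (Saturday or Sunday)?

8 August 2057 is a Wednesday.
From 8 August 2057 to 30 October 2057 is 84 days inclusive.
84 = 7 × 12, so the span is exactly 12 full weeks.
Each full week contributes 2 weekend days (Sat, Sun): 12 × 2 = 24.

24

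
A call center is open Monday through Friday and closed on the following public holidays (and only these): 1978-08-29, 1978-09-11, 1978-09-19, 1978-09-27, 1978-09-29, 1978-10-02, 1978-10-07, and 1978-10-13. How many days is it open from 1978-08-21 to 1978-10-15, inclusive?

33

1978-08-21 is a Monday.
That's 56 days from start to end, counting both.
56 = 7 × 8, so the span is exactly 8 full weeks.
Each full week contributes 5 weekdays (Mon–Fri): 8 × 5 = 40.
Total: 40.
Holidays: 1978-08-29 (Tue); 1978-09-11 (Mon); 1978-09-19 (Tue); 1978-09-27 (Wed); 1978-09-29 (Fri); 1978-10-02 (Mon); 1978-10-07 (Sat); 1978-10-13 (Fri).
7 of the 8 holidays fall on weekdays; the rest are weekends and were already excluded.
Business days: 40 − 7 = 33.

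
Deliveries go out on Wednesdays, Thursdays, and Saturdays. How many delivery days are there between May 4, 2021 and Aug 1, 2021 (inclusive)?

39

May 4, 2021 is a Tuesday.
From May 4, 2021 to Aug 1, 2021 is 90 days inclusive.
90 = 7 × 12 + 6, so there are 12 full weeks plus 6 extra days.
Each full week contributes 3 days from the set (Wed, Thu, Sat): 12 × 3 = 36.
The 6 extra days are Tuesday, Wednesday, Thursday, Friday, Saturday, Sunday — 3 of them qualify.
Total: 36 + 3 = 39.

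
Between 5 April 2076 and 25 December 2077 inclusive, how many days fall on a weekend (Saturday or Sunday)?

180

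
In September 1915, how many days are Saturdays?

4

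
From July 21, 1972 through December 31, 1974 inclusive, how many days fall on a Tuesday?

July 21, 1972 is a Friday.
The range spans 894 days (inclusive of both endpoints).
894 = 7 × 127 + 5, so there are 127 full weeks plus 5 extra days.
Each full week contributes one Tuesday: 127 so far.
The 5 extra days are Fri, Sat, Sun, Mon, Tue — 1 of them qualifies.
Total: 127 + 1 = 128.

128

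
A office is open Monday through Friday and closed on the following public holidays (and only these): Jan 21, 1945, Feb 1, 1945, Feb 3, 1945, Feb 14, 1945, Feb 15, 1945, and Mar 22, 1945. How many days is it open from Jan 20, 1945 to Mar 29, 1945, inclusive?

45

Jan 20, 1945 is a Saturday.
From Jan 20, 1945 to Mar 29, 1945 is 69 days inclusive.
69 = 7 × 9 + 6, so there are 9 full weeks plus 6 extra days.
Each full week contributes 5 weekdays (Mon–Fri): 9 × 5 = 45.
The 6 extra days are Sat, Sun, Mon, Tue, Wed, Thu — 4 of them qualify.
Total: 45 + 4 = 49.
Holidays: Jan 21, 1945 (Sun); Feb 1, 1945 (Thu); Feb 3, 1945 (Sat); Feb 14, 1945 (Wed); Feb 15, 1945 (Thu); Mar 22, 1945 (Thu).
4 of the 6 holidays fall on weekdays; the rest are weekends and were already excluded.
Business days: 49 − 4 = 45.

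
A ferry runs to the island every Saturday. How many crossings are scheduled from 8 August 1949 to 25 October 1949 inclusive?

8 August 1949 is a Monday.
From 8 August 1949 to 25 October 1949 is 79 days inclusive.
79 = 7 × 11 + 2, so there are 11 full weeks plus 2 extra days.
Each full week contributes one Saturday: 11 so far.
The 2 extra days are Mon, Tue — none qualify.
Total: 11 + 0 = 11.

11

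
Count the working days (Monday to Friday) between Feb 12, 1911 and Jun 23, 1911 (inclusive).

Feb 12, 1911 is a Sunday.
From Feb 12, 1911 to Jun 23, 1911 is 132 days inclusive.
132 = 7 × 18 + 6, so there are 18 full weeks plus 6 extra days.
Each full week contributes 5 weekdays (Mon–Fri): 18 × 5 = 90.
The 6 extra days are Sunday, Monday, Tuesday, Wednesday, Thursday, Friday — 5 of them qualify.
Total: 90 + 5 = 95.

95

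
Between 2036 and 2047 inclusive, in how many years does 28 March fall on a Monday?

2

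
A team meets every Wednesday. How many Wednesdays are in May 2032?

4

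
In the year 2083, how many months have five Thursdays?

4

A month has five Thursdays exactly when Thursday falls within its first (length − 28) days.
Jan: 31 days, starts Fri → 5 of Fri, Sat, Sun
Feb: 28 days, starts Mon → 5 of (none)
Mar: 31 days, starts Mon → 5 of Mon, Tue, Wed
Apr: 30 days, starts Thu → 5 of Thu, Fri ✓
May: 31 days, starts Sat → 5 of Sat, Sun, Mon
Jun: 30 days, starts Tue → 5 of Tue, Wed
Jul: 31 days, starts Thu → 5 of Thu, Fri, Sat ✓
Aug: 31 days, starts Sun → 5 of Sun, Mon, Tue
Sep: 30 days, starts Wed → 5 of Wed, Thu ✓
Oct: 31 days, starts Fri → 5 of Fri, Sat, Sun
Nov: 30 days, starts Mon → 5 of Mon, Tue
Dec: 31 days, starts Wed → 5 of Wed, Thu, Fri ✓
Months with five Thursdays: Apr, Jul, Sep, Dec.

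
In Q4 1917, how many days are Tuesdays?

13

1917-10-01 is a Monday.
That's 92 days from start to end, counting both.
92 = 7 × 13 + 1, so there are 13 full weeks plus 1 extra day.
Each full week contributes one Tuesday: 13 so far.
The 1 extra day is Monday — none qualify.
Total: 13 + 0 = 13.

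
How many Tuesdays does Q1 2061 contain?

13

January 1, 2061 is a Saturday.
From January 1, 2061 to March 31, 2061 is 90 days inclusive.
90 = 7 × 12 + 6, so there are 12 full weeks plus 6 extra days.
Each full week contributes one Tuesday: 12 so far.
The 6 extra days are Saturday, Sunday, Monday, Tuesday, Wednesday, Thursday — 1 of them qualifies.
Total: 12 + 1 = 13.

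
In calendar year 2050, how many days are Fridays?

52

Jan 1, 2050 is a Saturday.
The range spans 365 days (inclusive of both endpoints).
365 = 7 × 52 + 1, so there are 52 full weeks plus 1 extra day.
Each full week contributes one Friday: 52 so far.
The 1 extra day is Saturday — none qualify.
Total: 52 + 0 = 52.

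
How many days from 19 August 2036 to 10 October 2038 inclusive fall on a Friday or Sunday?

19 August 2036 is a Tuesday.
That's 783 days from start to end, counting both.
783 = 7 × 111 + 6, so there are 111 full weeks plus 6 extra days.
Each full week contributes 2 days from the set (Fri, Sun): 111 × 2 = 222.
The 6 extra days are Tue, Wed, Thu, Fri, Sat, Sun — 2 of them qualify.
Total: 222 + 2 = 224.

224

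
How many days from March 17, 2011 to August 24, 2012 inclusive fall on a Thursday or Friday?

March 17, 2011 is a Thursday.
That's 527 days from start to end, counting both.
527 = 7 × 75 + 2, so there are 75 full weeks plus 2 extra days.
Each full week contributes 2 days from the set (Thu, Fri): 75 × 2 = 150.
The 2 extra days are Thursday, Friday — 2 of them qualify.
Total: 150 + 2 = 152.

152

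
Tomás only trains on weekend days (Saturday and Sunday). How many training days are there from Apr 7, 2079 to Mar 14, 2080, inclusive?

Apr 7, 2079 is a Friday.
The range spans 343 days (inclusive of both endpoints).
343 = 7 × 49, so the span is exactly 49 full weeks.
Each full week contributes 2 weekend days (Sat, Sun): 49 × 2 = 98.

98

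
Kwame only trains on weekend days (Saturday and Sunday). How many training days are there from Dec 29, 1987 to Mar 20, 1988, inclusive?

Dec 29, 1987 is a Tuesday.
The range spans 83 days (inclusive of both endpoints).
83 = 7 × 11 + 6, so there are 11 full weeks plus 6 extra days.
Each full week contributes 2 weekend days (Sat, Sun): 11 × 2 = 22.
The 6 extra days are Tue, Wed, Thu, Fri, Sat, Sun — 2 of them qualify.
Total: 22 + 2 = 24.

24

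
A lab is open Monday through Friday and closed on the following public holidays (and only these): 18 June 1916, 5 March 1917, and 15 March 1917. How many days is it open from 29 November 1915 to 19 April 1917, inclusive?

29 November 1915 is a Monday.
From 29 November 1915 to 19 April 1917 is 508 days inclusive.
508 = 7 × 72 + 4, so there are 72 full weeks plus 4 extra days.
Each full week contributes 5 weekdays (Mon–Fri): 72 × 5 = 360.
The 4 extra days are Monday, Tuesday, Wednesday, Thursday — 4 of them qualify.
Total: 360 + 4 = 364.
Holidays: 18 June 1916 (Sun); 5 March 1917 (Mon); 15 March 1917 (Thu).
2 of the 3 holidays fall on weekdays; the rest are weekends and were already excluded.
Business days: 364 − 2 = 362.

362 working days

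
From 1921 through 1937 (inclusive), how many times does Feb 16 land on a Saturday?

Day of week of February 16 in each year:
1921: Wed, 1922: Thu, 1923: Fri, 1924: Sat ✓, 1925: Mon, 1926: Tue, 1927: Wed, 1928: Thu, 1929: Sat ✓, 1930: Sun, 1931: Mon, 1932: Tue, 1933: Thu, 1934: Fri, 1935: Sat ✓, 1936: Sun, 1937: Tue
Saturdays: 1924, 1929, 1935.

3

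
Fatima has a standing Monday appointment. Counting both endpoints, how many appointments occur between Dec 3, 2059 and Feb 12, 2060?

10

Dec 3, 2059 is a Wednesday.
The range spans 72 days (inclusive of both endpoints).
72 = 7 × 10 + 2, so there are 10 full weeks plus 2 extra days.
Each full week contributes one Monday: 10 so far.
The 2 extra days are Wed, Thu — none qualify.
Total: 10 + 0 = 10.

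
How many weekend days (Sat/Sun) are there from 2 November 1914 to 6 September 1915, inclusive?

2 November 1914 is a Monday.
That's 309 days from start to end, counting both.
309 = 7 × 44 + 1, so there are 44 full weeks plus 1 extra day.
Each full week contributes 2 weekend days (Sat, Sun): 44 × 2 = 88.
The 1 extra day is Monday — none qualify.
Total: 88 + 0 = 88.

88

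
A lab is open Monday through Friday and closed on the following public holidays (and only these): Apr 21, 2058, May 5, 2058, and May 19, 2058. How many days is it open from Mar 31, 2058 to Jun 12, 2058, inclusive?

Mar 31, 2058 is a Sunday.
That's 74 days from start to end, counting both.
74 = 7 × 10 + 4, so there are 10 full weeks plus 4 extra days.
Each full week contributes 5 weekdays (Mon–Fri): 10 × 5 = 50.
The 4 extra days are Sunday, Monday, Tuesday, Wednesday — 3 of them qualify.
Total: 50 + 3 = 53.
Holidays: Apr 21, 2058 (Sun); May 5, 2058 (Sun); May 19, 2058 (Sun).
None of the 3 holidays fall on a weekday, so nothing to subtract.
Business days: 53 − 0 = 53.

53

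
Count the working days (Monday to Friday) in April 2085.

2085-04-01 is a Sunday.
From 2085-04-01 to 2085-04-30 is 30 days inclusive.
30 = 7 × 4 + 2, so there are 4 full weeks plus 2 extra days.
Each full week contributes 5 weekdays (Mon–Fri): 4 × 5 = 20.
The 2 extra days are Sunday, Monday — 1 of them qualifies.
Total: 20 + 1 = 21.

21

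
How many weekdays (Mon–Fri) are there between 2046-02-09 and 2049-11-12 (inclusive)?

2046-02-09 is a Friday.
From 2046-02-09 to 2049-11-12 is 1373 days inclusive.
1373 = 7 × 196 + 1, so there are 196 full weeks plus 1 extra day.
Each full week contributes 5 weekdays (Mon–Fri): 196 × 5 = 980.
The 1 extra day is Friday — 1 of them qualifies.
Total: 980 + 1 = 981.

981 weekdays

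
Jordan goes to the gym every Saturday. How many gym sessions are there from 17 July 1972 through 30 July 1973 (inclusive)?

17 July 1972 is a Monday.
From 17 July 1972 to 30 July 1973 is 379 days inclusive.
379 = 7 × 54 + 1, so there are 54 full weeks plus 1 extra day.
Each full week contributes one Saturday: 54 so far.
The 1 extra day is Mon — none qualify.
Total: 54 + 0 = 54.

54 Saturdays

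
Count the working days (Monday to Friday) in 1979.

261

January 1, 1979 is a Monday.
From January 1, 1979 to December 31, 1979 is 365 days inclusive.
365 = 7 × 52 + 1, so there are 52 full weeks plus 1 extra day.
Each full week contributes 5 weekdays (Mon–Fri): 52 × 5 = 260.
The 1 extra day is Mon — 1 of them qualifies.
Total: 260 + 1 = 261.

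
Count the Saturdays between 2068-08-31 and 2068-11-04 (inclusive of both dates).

2068-08-31 is a Friday.
That's 66 days from start to end, counting both.
66 = 7 × 9 + 3, so there are 9 full weeks plus 3 extra days.
Each full week contributes one Saturday: 9 so far.
The 3 extra days are Fri, Sat, Sun — 1 of them qualifies.
Total: 9 + 1 = 10.

10 Saturdays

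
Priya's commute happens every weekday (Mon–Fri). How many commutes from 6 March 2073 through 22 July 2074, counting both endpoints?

6 March 2073 is a Monday.
From 6 March 2073 to 22 July 2074 is 504 days inclusive.
504 = 7 × 72, so the span is exactly 72 full weeks.
Each full week contributes 5 weekdays (Mon–Fri): 72 × 5 = 360.

360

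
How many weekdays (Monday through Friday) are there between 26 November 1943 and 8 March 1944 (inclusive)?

74

26 November 1943 is a Friday.
That's 104 days from start to end, counting both.
104 = 7 × 14 + 6, so there are 14 full weeks plus 6 extra days.
Each full week contributes 5 weekdays (Mon–Fri): 14 × 5 = 70.
The 6 extra days are Friday, Saturday, Sunday, Monday, Tuesday, Wednesday — 4 of them qualify.
Total: 70 + 4 = 74.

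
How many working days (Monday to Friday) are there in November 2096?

1 November 2096 is a Thursday.
The range spans 30 days (inclusive of both endpoints).
30 = 7 × 4 + 2, so there are 4 full weeks plus 2 extra days.
Each full week contributes 5 weekdays (Mon–Fri): 4 × 5 = 20.
The 2 extra days are Thursday, Friday — 2 of them qualify.
Total: 20 + 2 = 22.

22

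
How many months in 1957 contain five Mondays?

A month has five Mondays exactly when Monday falls within its first (length − 28) days.
Jan: 31 days, starts Tue → 5 of Tue, Wed, Thu
Feb: 28 days, starts Fri → 5 of (none)
Mar: 31 days, starts Fri → 5 of Fri, Sat, Sun
Apr: 30 days, starts Mon → 5 of Mon, Tue ✓
May: 31 days, starts Wed → 5 of Wed, Thu, Fri
Jun: 30 days, starts Sat → 5 of Sat, Sun
Jul: 31 days, starts Mon → 5 of Mon, Tue, Wed ✓
Aug: 31 days, starts Thu → 5 of Thu, Fri, Sat
Sep: 30 days, starts Sun → 5 of Sun, Mon ✓
Oct: 31 days, starts Tue → 5 of Tue, Wed, Thu
Nov: 30 days, starts Fri → 5 of Fri, Sat
Dec: 31 days, starts Sun → 5 of Sun, Mon, Tue ✓
Months with five Mondays: Apr, Jul, Sep, Dec.

4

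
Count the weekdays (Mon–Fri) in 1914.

1 January 1914 is a Thursday.
That's 365 days from start to end, counting both.
365 = 7 × 52 + 1, so there are 52 full weeks plus 1 extra day.
Each full week contributes 5 weekdays (Mon–Fri): 52 × 5 = 260.
The 1 extra day is Thursday — 1 of them qualifies.
Total: 260 + 1 = 261.

261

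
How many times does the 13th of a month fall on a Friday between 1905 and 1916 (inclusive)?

20

Friday-the-13ths by year:
1905: Jan, Oct
1906: Apr, Jul
1907: Sep, Dec
1908: Mar, Nov
1909: Aug
1910: May
1911: Jan, Oct
1912: Sep, Dec
1913: Jun
1914: Feb, Mar, Nov
1915: Aug
1916: Oct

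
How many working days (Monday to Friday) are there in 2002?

261 weekdays

2002-01-01 is a Tuesday.
That's 365 days from start to end, counting both.
365 = 7 × 52 + 1, so there are 52 full weeks plus 1 extra day.
Each full week contributes 5 weekdays (Mon–Fri): 52 × 5 = 260.
The 1 extra day is Tue — 1 of them qualifies.
Total: 260 + 1 = 261.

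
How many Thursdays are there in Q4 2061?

13

October 1, 2061 is a Saturday.
From October 1, 2061 to December 31, 2061 is 92 days inclusive.
92 = 7 × 13 + 1, so there are 13 full weeks plus 1 extra day.
Each full week contributes one Thursday: 13 so far.
The 1 extra day is Sat — none qualify.
Total: 13 + 0 = 13.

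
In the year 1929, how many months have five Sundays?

4

A month has five Sundays exactly when Sunday falls within its first (length − 28) days.
Jan: 31 days, starts Tue → 5 of Tue, Wed, Thu
Feb: 28 days, starts Fri → 5 of (none)
Mar: 31 days, starts Fri → 5 of Fri, Sat, Sun ✓
Apr: 30 days, starts Mon → 5 of Mon, Tue
May: 31 days, starts Wed → 5 of Wed, Thu, Fri
Jun: 30 days, starts Sat → 5 of Sat, Sun ✓
Jul: 31 days, starts Mon → 5 of Mon, Tue, Wed
Aug: 31 days, starts Thu → 5 of Thu, Fri, Sat
Sep: 30 days, starts Sun → 5 of Sun, Mon ✓
Oct: 31 days, starts Tue → 5 of Tue, Wed, Thu
Nov: 30 days, starts Fri → 5 of Fri, Sat
Dec: 31 days, starts Sun → 5 of Sun, Mon, Tue ✓
Months with five Sundays: Mar, Jun, Sep, Dec.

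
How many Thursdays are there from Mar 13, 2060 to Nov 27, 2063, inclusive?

Mar 13, 2060 is a Saturday.
The range spans 1355 days (inclusive of both endpoints).
1355 = 7 × 193 + 4, so there are 193 full weeks plus 4 extra days.
Each full week contributes one Thursday: 193 so far.
The 4 extra days are Saturday, Sunday, Monday, Tuesday — none qualify.
Total: 193 + 0 = 193.

193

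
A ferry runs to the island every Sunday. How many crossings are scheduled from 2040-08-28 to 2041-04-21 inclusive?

2040-08-28 is a Tuesday.
From 2040-08-28 to 2041-04-21 is 237 days inclusive.
237 = 7 × 33 + 6, so there are 33 full weeks plus 6 extra days.
Each full week contributes one Sunday: 33 so far.
The 6 extra days are Tuesday, Wednesday, Thursday, Friday, Saturday, Sunday — 1 of them qualifies.
Total: 33 + 1 = 34.

34 Sundays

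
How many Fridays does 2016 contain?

1 January 2016 is a Friday.
From 1 January 2016 to 31 December 2016 is 366 days inclusive.
366 = 7 × 52 + 2, so there are 52 full weeks plus 2 extra days.
Each full week contributes one Friday: 52 so far.
The 2 extra days are Fri, Sat — 1 of them qualifies.
Total: 52 + 1 = 53.

53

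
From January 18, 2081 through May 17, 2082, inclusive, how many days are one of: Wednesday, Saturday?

January 18, 2081 is a Saturday.
The range spans 485 days (inclusive of both endpoints).
485 = 7 × 69 + 2, so there are 69 full weeks plus 2 extra days.
Each full week contributes 2 days from the set (Wed, Sat): 69 × 2 = 138.
The 2 extra days are Sat, Sun — 1 of them qualifies.
Total: 138 + 1 = 139.

139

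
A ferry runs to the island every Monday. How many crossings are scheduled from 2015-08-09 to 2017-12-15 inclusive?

2015-08-09 is a Sunday.
The range spans 860 days (inclusive of both endpoints).
860 = 7 × 122 + 6, so there are 122 full weeks plus 6 extra days.
Each full week contributes one Monday: 122 so far.
The 6 extra days are Sun, Mon, Tue, Wed, Thu, Fri — 1 of them qualifies.
Total: 122 + 1 = 123.

123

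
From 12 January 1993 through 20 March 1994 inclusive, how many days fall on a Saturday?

62 Saturdays

12 January 1993 is a Tuesday.
That's 433 days from start to end, counting both.
433 = 7 × 61 + 6, so there are 61 full weeks plus 6 extra days.
Each full week contributes one Saturday: 61 so far.
The 6 extra days are Tue, Wed, Thu, Fri, Sat, Sun — 1 of them qualifies.
Total: 61 + 1 = 62.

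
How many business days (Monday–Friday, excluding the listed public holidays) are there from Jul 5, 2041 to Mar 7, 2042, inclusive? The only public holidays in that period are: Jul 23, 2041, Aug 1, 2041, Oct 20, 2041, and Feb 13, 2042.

Jul 5, 2041 is a Friday.
That's 246 days from start to end, counting both.
246 = 7 × 35 + 1, so there are 35 full weeks plus 1 extra day.
Each full week contributes 5 weekdays (Mon–Fri): 35 × 5 = 175.
The 1 extra day is Fri — 1 of them qualifies.
Total: 175 + 1 = 176.
Holidays: Jul 23, 2041 (Tue); Aug 1, 2041 (Thu); Oct 20, 2041 (Sun); Feb 13, 2042 (Thu).
3 of the 4 holidays fall on weekdays; the rest are weekends and were already excluded.
Business days: 176 − 3 = 173.

173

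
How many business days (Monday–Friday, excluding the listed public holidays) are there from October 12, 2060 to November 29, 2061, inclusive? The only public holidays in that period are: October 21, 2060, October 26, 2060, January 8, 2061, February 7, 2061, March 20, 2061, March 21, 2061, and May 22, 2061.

292 business days

October 12, 2060 is a Tuesday.
From October 12, 2060 to November 29, 2061 is 414 days inclusive.
414 = 7 × 59 + 1, so there are 59 full weeks plus 1 extra day.
Each full week contributes 5 weekdays (Mon–Fri): 59 × 5 = 295.
The 1 extra day is Tuesday — 1 of them qualifies.
Total: 295 + 1 = 296.
Holidays: October 21, 2060 (Thu); October 26, 2060 (Tue); January 8, 2061 (Sat); February 7, 2061 (Mon); March 20, 2061 (Sun); March 21, 2061 (Mon); May 22, 2061 (Sun).
4 of the 7 holidays fall on weekdays; the rest are weekends and were already excluded.
Business days: 296 − 4 = 292.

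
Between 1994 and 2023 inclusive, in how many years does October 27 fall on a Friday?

5

Day of week of October 27 in each year:
1994: Thu, 1995: Fri ✓, 1996: Sun, 1997: Mon, 1998: Tue, 1999: Wed, 2000: Fri ✓, 2001: Sat, 2002: Sun, 2003: Mon, 2004: Wed, 2005: Thu, 2006: Fri ✓, 2007: Sat, 2008: Mon, 2009: Tue, 2010: Wed, 2011: Thu, 2012: Sat, 2013: Sun, 2014: Mon, 2015: Tue, 2016: Thu, 2017: Fri ✓, 2018: Sat, 2019: Sun, 2020: Tue, 2021: Wed, 2022: Thu, 2023: Fri ✓
Fridays: 1995, 2000, 2006, 2017, 2023.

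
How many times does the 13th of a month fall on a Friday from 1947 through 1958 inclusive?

Friday-the-13ths by year:
1947: Jun
1948: Feb, Aug
1949: May
1950: Jan, Oct
1951: Apr, Jul
1952: Jun
1953: Feb, Mar, Nov
1954: Aug
1955: May
1956: Jan, Apr, Jul
1957: Sep, Dec
1958: Jun

20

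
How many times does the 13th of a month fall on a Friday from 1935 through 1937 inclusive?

5

Friday-the-13ths by year:
1935: Sep, Dec
1936: Mar, Nov
1937: Aug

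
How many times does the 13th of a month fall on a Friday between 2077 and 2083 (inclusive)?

11

Friday-the-13ths by year:
2077: Aug
2078: May
2079: Jan, Oct
2080: Sep, Dec
2081: Jun
2082: Feb, Mar, Nov
2083: Aug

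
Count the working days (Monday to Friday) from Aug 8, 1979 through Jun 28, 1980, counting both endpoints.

233 weekdays

Aug 8, 1979 is a Wednesday.
From Aug 8, 1979 to Jun 28, 1980 is 326 days inclusive.
326 = 7 × 46 + 4, so there are 46 full weeks plus 4 extra days.
Each full week contributes 5 weekdays (Mon–Fri): 46 × 5 = 230.
The 4 extra days are Wednesday, Thursday, Friday, Saturday — 3 of them qualify.
Total: 230 + 3 = 233.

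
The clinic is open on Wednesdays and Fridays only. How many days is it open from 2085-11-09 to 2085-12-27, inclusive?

14

2085-11-09 is a Friday.
That's 49 days from start to end, counting both.
49 = 7 × 7, so the span is exactly 7 full weeks.
Each full week contributes 2 days from the set (Wed, Fri): 7 × 2 = 14.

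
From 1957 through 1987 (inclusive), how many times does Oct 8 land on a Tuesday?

Day of week of October 8 in each year:
1957: Tue ✓, 1958: Wed, 1959: Thu, 1960: Sat, 1961: Sun, 1962: Mon, 1963: Tue ✓, 1964: Thu, 1965: Fri, 1966: Sat, 1967: Sun, 1968: Tue ✓, 1969: Wed, 1970: Thu, 1971: Fri, 1972: Sun, 1973: Mon, 1974: Tue ✓, 1975: Wed, 1976: Fri, 1977: Sat, 1978: Sun, 1979: Mon, 1980: Wed, 1981: Thu, 1982: Fri, 1983: Sat, 1984: Mon, 1985: Tue ✓, 1986: Wed, 1987: Thu
Tuesdays: 1957, 1963, 1968, 1974, 1985.

5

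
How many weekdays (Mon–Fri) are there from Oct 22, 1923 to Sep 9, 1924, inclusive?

232

Oct 22, 1923 is a Monday.
The range spans 324 days (inclusive of both endpoints).
324 = 7 × 46 + 2, so there are 46 full weeks plus 2 extra days.
Each full week contributes 5 weekdays (Mon–Fri): 46 × 5 = 230.
The 2 extra days are Mon, Tue — 2 of them qualify.
Total: 230 + 2 = 232.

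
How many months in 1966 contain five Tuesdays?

4

A month has five Tuesdays exactly when Tuesday falls within its first (length − 28) days.
Jan: 31 days, starts Sat → 5 of Sat, Sun, Mon
Feb: 28 days, starts Tue → 5 of (none)
Mar: 31 days, starts Tue → 5 of Tue, Wed, Thu ✓
Apr: 30 days, starts Fri → 5 of Fri, Sat
May: 31 days, starts Sun → 5 of Sun, Mon, Tue ✓
Jun: 30 days, starts Wed → 5 of Wed, Thu
Jul: 31 days, starts Fri → 5 of Fri, Sat, Sun
Aug: 31 days, starts Mon → 5 of Mon, Tue, Wed ✓
Sep: 30 days, starts Thu → 5 of Thu, Fri
Oct: 31 days, starts Sat → 5 of Sat, Sun, Mon
Nov: 30 days, starts Tue → 5 of Tue, Wed ✓
Dec: 31 days, starts Thu → 5 of Thu, Fri, Sat
Months with five Tuesdays: Mar, May, Aug, Nov.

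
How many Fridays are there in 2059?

1 January 2059 is a Wednesday.
That's 365 days from start to end, counting both.
365 = 7 × 52 + 1, so there are 52 full weeks plus 1 extra day.
Each full week contributes one Friday: 52 so far.
The 1 extra day is Wed — none qualify.
Total: 52 + 0 = 52.

52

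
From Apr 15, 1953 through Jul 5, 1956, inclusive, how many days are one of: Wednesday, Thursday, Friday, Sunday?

674

Apr 15, 1953 is a Wednesday.
The range spans 1178 days (inclusive of both endpoints).
1178 = 7 × 168 + 2, so there are 168 full weeks plus 2 extra days.
Each full week contributes 4 days from the set (Wed, Thu, Fri, Sun): 168 × 4 = 672.
The 2 extra days are Wednesday, Thursday — 2 of them qualify.
Total: 672 + 2 = 674.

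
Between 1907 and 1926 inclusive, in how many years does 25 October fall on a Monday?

4

Day of week of October 25 in each year:
1907: Fri, 1908: Sun, 1909: Mon ✓, 1910: Tue, 1911: Wed, 1912: Fri, 1913: Sat, 1914: Sun, 1915: Mon ✓, 1916: Wed, 1917: Thu, 1918: Fri, 1919: Sat, 1920: Mon ✓, 1921: Tue, 1922: Wed, 1923: Thu, 1924: Sat, 1925: Sun, 1926: Mon ✓
Mondays: 1909, 1915, 1920, 1926.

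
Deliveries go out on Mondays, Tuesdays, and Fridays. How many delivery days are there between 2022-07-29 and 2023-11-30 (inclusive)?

2022-07-29 is a Friday.
From 2022-07-29 to 2023-11-30 is 490 days inclusive.
490 = 7 × 70, so the span is exactly 70 full weeks.
Each full week contributes 3 days from the set (Mon, Tue, Fri): 70 × 3 = 210.
Total: 210.

210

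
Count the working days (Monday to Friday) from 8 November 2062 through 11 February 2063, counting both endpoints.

8 November 2062 is a Wednesday.
That's 96 days from start to end, counting both.
96 = 7 × 13 + 5, so there are 13 full weeks plus 5 extra days.
Each full week contributes 5 weekdays (Mon–Fri): 13 × 5 = 65.
The 5 extra days are Wednesday, Thursday, Friday, Saturday, Sunday — 3 of them qualify.
Total: 65 + 3 = 68.

68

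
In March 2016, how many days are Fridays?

March 1, 2016 is a Tuesday.
From March 1, 2016 to March 31, 2016 is 31 days inclusive.
31 = 7 × 4 + 3, so there are 4 full weeks plus 3 extra days.
Each full week contributes one Friday: 4 so far.
The 3 extra days are Tue, Wed, Thu — none qualify.
Total: 4 + 0 = 4.

4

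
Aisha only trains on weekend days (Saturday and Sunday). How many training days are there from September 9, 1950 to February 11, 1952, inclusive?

150

September 9, 1950 is a Saturday.
From September 9, 1950 to February 11, 1952 is 521 days inclusive.
521 = 7 × 74 + 3, so there are 74 full weeks plus 3 extra days.
Each full week contributes 2 weekend days (Sat, Sun): 74 × 2 = 148.
The 3 extra days are Saturday, Sunday, Monday — 2 of them qualify.
Total: 148 + 2 = 150.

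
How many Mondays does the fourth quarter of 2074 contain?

October 1, 2074 is a Monday.
That's 92 days from start to end, counting both.
92 = 7 × 13 + 1, so there are 13 full weeks plus 1 extra day.
Each full week contributes one Monday: 13 so far.
The 1 extra day is Mon — 1 of them qualifies.
Total: 13 + 1 = 14.

14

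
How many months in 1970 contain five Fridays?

A month has five Fridays exactly when Friday falls within its first (length − 28) days.
Jan: 31 days, starts Thu → 5 of Thu, Fri, Sat ✓
Feb: 28 days, starts Sun → 5 of (none)
Mar: 31 days, starts Sun → 5 of Sun, Mon, Tue
Apr: 30 days, starts Wed → 5 of Wed, Thu
May: 31 days, starts Fri → 5 of Fri, Sat, Sun ✓
Jun: 30 days, starts Mon → 5 of Mon, Tue
Jul: 31 days, starts Wed → 5 of Wed, Thu, Fri ✓
Aug: 31 days, starts Sat → 5 of Sat, Sun, Mon
Sep: 30 days, starts Tue → 5 of Tue, Wed
Oct: 31 days, starts Thu → 5 of Thu, Fri, Sat ✓
Nov: 30 days, starts Sun → 5 of Sun, Mon
Dec: 31 days, starts Tue → 5 of Tue, Wed, Thu
Months with five Fridays: Jan, May, Jul, Oct.

4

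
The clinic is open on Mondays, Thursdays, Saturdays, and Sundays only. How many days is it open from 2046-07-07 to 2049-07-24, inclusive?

2046-07-07 is a Saturday.
From 2046-07-07 to 2049-07-24 is 1114 days inclusive.
1114 = 7 × 159 + 1, so there are 159 full weeks plus 1 extra day.
Each full week contributes 4 days from the set (Mon, Thu, Sat, Sun): 159 × 4 = 636.
The 1 extra day is Saturday — 1 of them qualifies.
Total: 636 + 1 = 637.

637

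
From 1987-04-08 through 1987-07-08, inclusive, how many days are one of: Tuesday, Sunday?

26

1987-04-08 is a Wednesday.
From 1987-04-08 to 1987-07-08 is 92 days inclusive.
92 = 7 × 13 + 1, so there are 13 full weeks plus 1 extra day.
Each full week contributes 2 days from the set (Tue, Sun): 13 × 2 = 26.
The 1 extra day is Wed — none qualify.
Total: 26 + 0 = 26.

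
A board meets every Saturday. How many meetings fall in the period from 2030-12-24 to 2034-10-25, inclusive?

2030-12-24 is a Tuesday.
The range spans 1402 days (inclusive of both endpoints).
1402 = 7 × 200 + 2, so there are 200 full weeks plus 2 extra days.
Each full week contributes one Saturday: 200 so far.
The 2 extra days are Tuesday, Wednesday — none qualify.
Total: 200 + 0 = 200.

200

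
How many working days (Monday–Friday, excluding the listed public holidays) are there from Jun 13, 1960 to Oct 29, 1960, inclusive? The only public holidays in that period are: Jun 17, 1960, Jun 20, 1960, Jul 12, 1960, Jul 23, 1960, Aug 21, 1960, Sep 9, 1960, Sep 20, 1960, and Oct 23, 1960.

Jun 13, 1960 is a Monday.
From Jun 13, 1960 to Oct 29, 1960 is 139 days inclusive.
139 = 7 × 19 + 6, so there are 19 full weeks plus 6 extra days.
Each full week contributes 5 weekdays (Mon–Fri): 19 × 5 = 95.
The 6 extra days are Monday, Tuesday, Wednesday, Thursday, Friday, Saturday — 5 of them qualify.
Total: 95 + 5 = 100.
Holidays: Jun 17, 1960 (Fri); Jun 20, 1960 (Mon); Jul 12, 1960 (Tue); Jul 23, 1960 (Sat); Aug 21, 1960 (Sun); Sep 9, 1960 (Fri); Sep 20, 1960 (Tue); Oct 23, 1960 (Sun).
5 of the 8 holidays fall on weekdays; the rest are weekends and were already excluded.
Business days: 100 − 5 = 95.

95 working days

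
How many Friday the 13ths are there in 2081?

1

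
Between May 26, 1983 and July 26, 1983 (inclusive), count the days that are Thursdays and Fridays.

18

May 26, 1983 is a Thursday.
The range spans 62 days (inclusive of both endpoints).
62 = 7 × 8 + 6, so there are 8 full weeks plus 6 extra days.
Each full week contributes 2 days from the set (Thu, Fri): 8 × 2 = 16.
The 6 extra days are Thursday, Friday, Saturday, Sunday, Monday, Tuesday — 2 of them qualify.
Total: 16 + 2 = 18.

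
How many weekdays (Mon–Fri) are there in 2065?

January 1, 2065 is a Thursday.
The range spans 365 days (inclusive of both endpoints).
365 = 7 × 52 + 1, so there are 52 full weeks plus 1 extra day.
Each full week contributes 5 weekdays (Mon–Fri): 52 × 5 = 260.
The 1 extra day is Thu — 1 of them qualifies.
Total: 260 + 1 = 261.

261 weekdays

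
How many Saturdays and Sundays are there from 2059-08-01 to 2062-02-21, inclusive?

268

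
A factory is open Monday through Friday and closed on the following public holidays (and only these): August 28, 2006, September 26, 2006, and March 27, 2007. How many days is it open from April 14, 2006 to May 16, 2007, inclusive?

281 working days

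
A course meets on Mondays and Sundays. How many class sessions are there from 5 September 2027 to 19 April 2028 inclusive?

66

5 September 2027 is a Sunday.
From 5 September 2027 to 19 April 2028 is 228 days inclusive.
228 = 7 × 32 + 4, so there are 32 full weeks plus 4 extra days.
Each full week contributes 2 days from the set (Mon, Sun): 32 × 2 = 64.
The 4 extra days are Sun, Mon, Tue, Wed — 2 of them qualify.
Total: 64 + 2 = 66.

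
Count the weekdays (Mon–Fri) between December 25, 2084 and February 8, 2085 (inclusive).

December 25, 2084 is a Monday.
From December 25, 2084 to February 8, 2085 is 46 days inclusive.
46 = 7 × 6 + 4, so there are 6 full weeks plus 4 extra days.
Each full week contributes 5 weekdays (Mon–Fri): 6 × 5 = 30.
The 4 extra days are Monday, Tuesday, Wednesday, Thursday — 4 of them qualify.
Total: 30 + 4 = 34.

34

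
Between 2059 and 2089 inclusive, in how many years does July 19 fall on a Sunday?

4

Day of week of July 19 in each year:
2059: Sat, 2060: Mon, 2061: Tue, 2062: Wed, 2063: Thu, 2064: Sat, 2065: Sun ✓, 2066: Mon, 2067: Tue, 2068: Thu, 2069: Fri, 2070: Sat, 2071: Sun ✓, 2072: Tue, 2073: Wed, 2074: Thu, 2075: Fri, 2076: Sun ✓, 2077: Mon, 2078: Tue, 2079: Wed, 2080: Fri, 2081: Sat, 2082: Sun ✓, 2083: Mon, 2084: Wed, 2085: Thu, 2086: Fri, 2087: Sat, 2088: Mon, 2089: Tue
Sundays: 2065, 2071, 2076, 2082.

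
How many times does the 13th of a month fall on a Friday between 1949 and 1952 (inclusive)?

6

Friday-the-13ths by year:
1949: May
1950: Jan, Oct
1951: Apr, Jul
1952: Jun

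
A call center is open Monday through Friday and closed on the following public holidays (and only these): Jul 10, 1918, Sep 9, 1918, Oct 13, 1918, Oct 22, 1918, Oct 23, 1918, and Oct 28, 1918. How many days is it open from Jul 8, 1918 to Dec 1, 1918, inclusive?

100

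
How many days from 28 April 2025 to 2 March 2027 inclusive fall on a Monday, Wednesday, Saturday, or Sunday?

28 April 2025 is a Monday.
That's 674 days from start to end, counting both.
674 = 7 × 96 + 2, so there are 96 full weeks plus 2 extra days.
Each full week contributes 4 days from the set (Mon, Wed, Sat, Sun): 96 × 4 = 384.
The 2 extra days are Monday, Tuesday — 1 of them qualifies.
Total: 384 + 1 = 385.

385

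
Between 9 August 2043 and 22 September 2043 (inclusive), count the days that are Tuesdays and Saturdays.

13

9 August 2043 is a Sunday.
That's 45 days from start to end, counting both.
45 = 7 × 6 + 3, so there are 6 full weeks plus 3 extra days.
Each full week contributes 2 days from the set (Tue, Sat): 6 × 2 = 12.
The 3 extra days are Sun, Mon, Tue — 1 of them qualifies.
Total: 12 + 1 = 13.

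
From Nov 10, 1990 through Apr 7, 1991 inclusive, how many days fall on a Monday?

21 Mondays

Nov 10, 1990 is a Saturday.
The range spans 149 days (inclusive of both endpoints).
149 = 7 × 21 + 2, so there are 21 full weeks plus 2 extra days.
Each full week contributes one Monday: 21 so far.
The 2 extra days are Sat, Sun — none qualify.
Total: 21 + 0 = 21.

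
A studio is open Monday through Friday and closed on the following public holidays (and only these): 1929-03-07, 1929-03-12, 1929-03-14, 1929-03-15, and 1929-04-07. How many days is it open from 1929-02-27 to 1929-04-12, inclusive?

1929-02-27 is a Wednesday.
That's 45 days from start to end, counting both.
45 = 7 × 6 + 3, so there are 6 full weeks plus 3 extra days.
Each full week contributes 5 weekdays (Mon–Fri): 6 × 5 = 30.
The 3 extra days are Wed, Thu, Fri — 3 of them qualify.
Total: 30 + 3 = 33.
Holidays: 1929-03-07 (Thu); 1929-03-12 (Tue); 1929-03-14 (Thu); 1929-03-15 (Fri); 1929-04-07 (Sun).
4 of the 5 holidays fall on weekdays; the rest are weekends and were already excluded.
Business days: 33 − 4 = 29.

29 business days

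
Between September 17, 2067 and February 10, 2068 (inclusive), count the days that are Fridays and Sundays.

September 17, 2067 is a Saturday.
From September 17, 2067 to February 10, 2068 is 147 days inclusive.
147 = 7 × 21, so the span is exactly 21 full weeks.
Each full week contributes 2 days from the set (Fri, Sun): 21 × 2 = 42.

42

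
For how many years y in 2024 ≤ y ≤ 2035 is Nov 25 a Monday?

2

Day of week of November 25 in each year:
2024: Mon ✓, 2025: Tue, 2026: Wed, 2027: Thu, 2028: Sat, 2029: Sun, 2030: Mon ✓, 2031: Tue, 2032: Thu, 2033: Fri, 2034: Sat, 2035: Sun
Mondays: 2024, 2030.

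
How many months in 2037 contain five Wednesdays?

A month has five Wednesdays exactly when Wednesday falls within its first (length − 28) days.
Jan: 31 days, starts Thu → 5 of Thu, Fri, Sat
Feb: 28 days, starts Sun → 5 of (none)
Mar: 31 days, starts Sun → 5 of Sun, Mon, Tue
Apr: 30 days, starts Wed → 5 of Wed, Thu ✓
May: 31 days, starts Fri → 5 of Fri, Sat, Sun
Jun: 30 days, starts Mon → 5 of Mon, Tue
Jul: 31 days, starts Wed → 5 of Wed, Thu, Fri ✓
Aug: 31 days, starts Sat → 5 of Sat, Sun, Mon
Sep: 30 days, starts Tue → 5 of Tue, Wed ✓
Oct: 31 days, starts Thu → 5 of Thu, Fri, Sat
Nov: 30 days, starts Sun → 5 of Sun, Mon
Dec: 31 days, starts Tue → 5 of Tue, Wed, Thu ✓
Months with five Wednesdays: Apr, Jul, Sep, Dec.

4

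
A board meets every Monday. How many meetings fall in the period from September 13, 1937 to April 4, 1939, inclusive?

82 Mondays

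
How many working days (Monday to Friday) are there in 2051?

260 weekdays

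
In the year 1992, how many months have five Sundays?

4

A month has five Sundays exactly when Sunday falls within its first (length − 28) days.
Jan: 31 days, starts Wed → 5 of Wed, Thu, Fri
Feb: 29 days, starts Sat → 5 of Sat
Mar: 31 days, starts Sun → 5 of Sun, Mon, Tue ✓
Apr: 30 days, starts Wed → 5 of Wed, Thu
May: 31 days, starts Fri → 5 of Fri, Sat, Sun ✓
Jun: 30 days, starts Mon → 5 of Mon, Tue
Jul: 31 days, starts Wed → 5 of Wed, Thu, Fri
Aug: 31 days, starts Sat → 5 of Sat, Sun, Mon ✓
Sep: 30 days, starts Tue → 5 of Tue, Wed
Oct: 31 days, starts Thu → 5 of Thu, Fri, Sat
Nov: 30 days, starts Sun → 5 of Sun, Mon ✓
Dec: 31 days, starts Tue → 5 of Tue, Wed, Thu
Months with five Sundays: Mar, May, Aug, Nov.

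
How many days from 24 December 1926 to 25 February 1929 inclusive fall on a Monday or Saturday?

24 December 1926 is a Friday.
The range spans 795 days (inclusive of both endpoints).
795 = 7 × 113 + 4, so there are 113 full weeks plus 4 extra days.
Each full week contributes 2 days from the set (Mon, Sat): 113 × 2 = 226.
The 4 extra days are Fri, Sat, Sun, Mon — 2 of them qualify.
Total: 226 + 2 = 228.

228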